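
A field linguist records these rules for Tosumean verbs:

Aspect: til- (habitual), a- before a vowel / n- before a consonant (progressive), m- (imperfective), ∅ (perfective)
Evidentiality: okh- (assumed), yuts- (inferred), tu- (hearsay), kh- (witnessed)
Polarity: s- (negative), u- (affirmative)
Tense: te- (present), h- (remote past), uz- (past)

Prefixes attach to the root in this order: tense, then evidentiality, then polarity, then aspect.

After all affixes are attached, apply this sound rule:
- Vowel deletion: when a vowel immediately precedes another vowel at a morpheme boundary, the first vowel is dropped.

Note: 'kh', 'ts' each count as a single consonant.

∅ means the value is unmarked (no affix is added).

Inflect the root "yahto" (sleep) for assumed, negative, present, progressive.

nsokhteyahto

Attach tense present te- → teyahto.
Attach evidentiality assumed okh- → okhteyahto.
Attach polarity negative s- → sokhteyahto.
Attach aspect progressive n- (before consonant 's') → nsokhteyahto.
Vowel deletion: no change.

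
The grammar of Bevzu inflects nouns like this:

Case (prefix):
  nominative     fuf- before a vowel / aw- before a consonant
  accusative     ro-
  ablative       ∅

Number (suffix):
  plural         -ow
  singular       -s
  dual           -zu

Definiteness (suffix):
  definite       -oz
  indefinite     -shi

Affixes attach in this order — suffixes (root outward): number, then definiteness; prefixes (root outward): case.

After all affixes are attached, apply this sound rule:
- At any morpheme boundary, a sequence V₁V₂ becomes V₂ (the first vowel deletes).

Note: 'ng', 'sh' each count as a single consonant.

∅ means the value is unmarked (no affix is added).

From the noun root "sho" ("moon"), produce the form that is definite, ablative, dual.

Attach number dual -zu → shozu.
Attach definiteness definite -oz → shozuoz.
case = ablative: zero marking, form stays shozuoz.
Apply vowel deletion: shozuoz → shozoz.

shozoz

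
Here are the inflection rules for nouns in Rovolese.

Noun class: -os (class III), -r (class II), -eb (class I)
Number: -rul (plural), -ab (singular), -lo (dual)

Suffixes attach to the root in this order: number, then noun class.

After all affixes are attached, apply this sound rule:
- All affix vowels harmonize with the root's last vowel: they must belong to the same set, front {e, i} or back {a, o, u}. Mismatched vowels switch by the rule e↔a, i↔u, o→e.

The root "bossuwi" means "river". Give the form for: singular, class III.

bossuwiebes

Attach number singular -ab → bossuwiab.
Attach noun class class III -os → bossuwiabos.
Apply vowel harmony: bossuwiabos → bossuwiebes.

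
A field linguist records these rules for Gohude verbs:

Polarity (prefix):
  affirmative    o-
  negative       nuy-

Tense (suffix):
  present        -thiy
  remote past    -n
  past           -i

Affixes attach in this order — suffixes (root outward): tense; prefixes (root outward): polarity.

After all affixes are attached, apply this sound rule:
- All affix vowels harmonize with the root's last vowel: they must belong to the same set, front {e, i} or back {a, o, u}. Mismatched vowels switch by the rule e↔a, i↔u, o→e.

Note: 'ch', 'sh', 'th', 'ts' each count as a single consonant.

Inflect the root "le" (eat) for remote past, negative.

Attach tense remote past -n → len.
Attach polarity negative nuy- → nuylen.
Apply vowel harmony: nuylen → niylen.

niylen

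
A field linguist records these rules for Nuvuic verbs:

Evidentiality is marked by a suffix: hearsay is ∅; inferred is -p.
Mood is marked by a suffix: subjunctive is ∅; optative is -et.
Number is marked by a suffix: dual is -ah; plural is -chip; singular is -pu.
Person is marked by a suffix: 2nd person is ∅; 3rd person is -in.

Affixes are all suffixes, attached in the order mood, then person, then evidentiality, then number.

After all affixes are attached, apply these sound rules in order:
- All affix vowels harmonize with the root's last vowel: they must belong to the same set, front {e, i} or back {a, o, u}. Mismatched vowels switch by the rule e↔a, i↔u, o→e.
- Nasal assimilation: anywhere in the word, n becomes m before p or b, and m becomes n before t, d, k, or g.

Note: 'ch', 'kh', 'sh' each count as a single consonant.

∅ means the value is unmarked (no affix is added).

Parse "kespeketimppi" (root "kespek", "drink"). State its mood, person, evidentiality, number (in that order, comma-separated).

Segment: kespek-et-in-p-pu.
mood: -et → optative.
person: -in → 3rd person.
evidentiality: -p → inferred.
number: -pu → singular.

optative, 3rd person, inferred, singular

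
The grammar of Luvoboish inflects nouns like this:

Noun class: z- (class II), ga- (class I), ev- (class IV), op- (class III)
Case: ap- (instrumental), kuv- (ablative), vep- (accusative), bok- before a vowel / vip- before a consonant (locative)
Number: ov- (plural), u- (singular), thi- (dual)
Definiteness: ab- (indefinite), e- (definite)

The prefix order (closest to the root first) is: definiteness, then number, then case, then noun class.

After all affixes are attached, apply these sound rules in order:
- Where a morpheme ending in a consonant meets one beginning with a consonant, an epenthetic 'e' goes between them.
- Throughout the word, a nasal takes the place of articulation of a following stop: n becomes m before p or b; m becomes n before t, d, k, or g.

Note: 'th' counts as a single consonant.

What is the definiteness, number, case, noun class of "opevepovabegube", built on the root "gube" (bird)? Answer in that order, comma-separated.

Segment: op-vep-ov-ab-gube.
definiteness: ab- → indefinite.
number: ov- → plural.
case: vep- → accusative.
noun class: op- → class III.

indefinite, plural, accusative, class III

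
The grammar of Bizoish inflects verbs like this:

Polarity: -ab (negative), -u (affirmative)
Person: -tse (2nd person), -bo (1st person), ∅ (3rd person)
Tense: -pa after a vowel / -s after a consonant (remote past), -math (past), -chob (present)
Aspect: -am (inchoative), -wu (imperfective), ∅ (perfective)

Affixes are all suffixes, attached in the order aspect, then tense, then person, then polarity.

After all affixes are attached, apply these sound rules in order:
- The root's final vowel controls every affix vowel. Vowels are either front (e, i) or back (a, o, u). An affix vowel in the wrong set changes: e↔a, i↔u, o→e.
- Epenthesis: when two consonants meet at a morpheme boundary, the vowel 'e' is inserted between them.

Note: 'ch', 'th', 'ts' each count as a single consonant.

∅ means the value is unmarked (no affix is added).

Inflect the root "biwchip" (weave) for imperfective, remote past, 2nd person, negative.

biwchipewipetseeb

Attach aspect imperfective -wu → biwchipwu.
Attach tense remote past -pa (after vowel 'u') → biwchipwupa.
Attach person 2nd person -tse → biwchipwupatse.
Attach polarity negative -ab → biwchipwupatseab.
Apply vowel harmony: biwchipwupatseab → biwchipwipetseeb.
Apply epenthesis: biwchipwipetseeb → biwchipewipetseeb.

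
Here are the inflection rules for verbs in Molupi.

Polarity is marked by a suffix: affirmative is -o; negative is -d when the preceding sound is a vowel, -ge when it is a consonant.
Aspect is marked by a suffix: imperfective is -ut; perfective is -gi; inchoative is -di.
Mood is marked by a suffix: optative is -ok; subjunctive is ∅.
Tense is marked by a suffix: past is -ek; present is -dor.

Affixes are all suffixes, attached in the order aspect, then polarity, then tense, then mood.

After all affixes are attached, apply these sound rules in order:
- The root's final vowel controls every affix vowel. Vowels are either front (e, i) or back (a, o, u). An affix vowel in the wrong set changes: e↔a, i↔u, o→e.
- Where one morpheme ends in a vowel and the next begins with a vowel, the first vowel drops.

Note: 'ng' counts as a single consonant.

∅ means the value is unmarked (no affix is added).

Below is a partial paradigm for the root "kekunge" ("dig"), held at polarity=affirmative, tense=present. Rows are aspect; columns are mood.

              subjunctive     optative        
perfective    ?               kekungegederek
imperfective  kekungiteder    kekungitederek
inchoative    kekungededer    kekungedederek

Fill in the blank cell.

kekungegeder

Attach aspect perfective -gi → kekungegi.
Attach polarity affirmative -o → kekungegio.
Attach tense present -dor → kekungegiodor.
mood = subjunctive: zero marking, form stays kekungegiodor.
Apply vowel harmony: kekungegiodor → kekungegieder.
Apply vowel deletion: kekungegieder → kekungegeder.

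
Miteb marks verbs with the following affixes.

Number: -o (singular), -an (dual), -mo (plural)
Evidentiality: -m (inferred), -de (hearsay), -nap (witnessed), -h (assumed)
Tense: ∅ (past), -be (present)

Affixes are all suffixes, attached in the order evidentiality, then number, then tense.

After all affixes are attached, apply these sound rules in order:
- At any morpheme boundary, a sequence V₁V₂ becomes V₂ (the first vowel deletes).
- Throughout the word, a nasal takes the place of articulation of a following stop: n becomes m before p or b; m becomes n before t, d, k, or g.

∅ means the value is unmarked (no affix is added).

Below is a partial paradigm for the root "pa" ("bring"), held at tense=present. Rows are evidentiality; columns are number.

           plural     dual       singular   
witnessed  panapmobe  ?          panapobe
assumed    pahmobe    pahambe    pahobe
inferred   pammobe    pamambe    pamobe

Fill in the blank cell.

Attach evidentiality witnessed -nap → panap.
Attach number dual -an → panapan.
Attach tense present -be → panapanbe.
Vowel deletion: no change.
Apply nasal assimilation: panapanbe → panapambe.

panapambe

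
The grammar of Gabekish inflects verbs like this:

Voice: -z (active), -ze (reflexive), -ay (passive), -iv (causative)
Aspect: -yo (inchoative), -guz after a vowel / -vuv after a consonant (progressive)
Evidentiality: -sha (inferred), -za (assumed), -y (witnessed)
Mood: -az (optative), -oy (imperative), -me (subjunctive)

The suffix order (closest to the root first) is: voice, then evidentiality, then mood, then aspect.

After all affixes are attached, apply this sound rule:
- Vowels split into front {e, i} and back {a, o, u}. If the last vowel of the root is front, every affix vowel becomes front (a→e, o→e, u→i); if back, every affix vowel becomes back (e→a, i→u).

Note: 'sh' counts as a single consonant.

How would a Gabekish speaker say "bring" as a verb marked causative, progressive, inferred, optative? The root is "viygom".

viygomuvshaazvuv

Attach voice causative -iv → viygomiv.
Attach evidentiality inferred -sha → viygomivsha.
Attach mood optative -az → viygomivshaaz.
Attach aspect progressive -vuv (after consonant 'z') → viygomivshaazvuv.
Apply vowel harmony: viygomivshaazvuv → viygomuvshaazvuv.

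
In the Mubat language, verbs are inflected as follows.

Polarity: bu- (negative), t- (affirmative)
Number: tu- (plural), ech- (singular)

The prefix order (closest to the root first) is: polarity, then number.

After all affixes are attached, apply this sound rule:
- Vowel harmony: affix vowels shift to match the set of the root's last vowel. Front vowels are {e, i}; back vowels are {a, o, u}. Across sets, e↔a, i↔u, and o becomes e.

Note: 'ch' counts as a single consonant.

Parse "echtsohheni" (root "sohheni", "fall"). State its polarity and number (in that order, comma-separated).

affirmative, singular

Segment: ech-t-sohheni.
polarity: t- → affirmative.
number: ech- → singular.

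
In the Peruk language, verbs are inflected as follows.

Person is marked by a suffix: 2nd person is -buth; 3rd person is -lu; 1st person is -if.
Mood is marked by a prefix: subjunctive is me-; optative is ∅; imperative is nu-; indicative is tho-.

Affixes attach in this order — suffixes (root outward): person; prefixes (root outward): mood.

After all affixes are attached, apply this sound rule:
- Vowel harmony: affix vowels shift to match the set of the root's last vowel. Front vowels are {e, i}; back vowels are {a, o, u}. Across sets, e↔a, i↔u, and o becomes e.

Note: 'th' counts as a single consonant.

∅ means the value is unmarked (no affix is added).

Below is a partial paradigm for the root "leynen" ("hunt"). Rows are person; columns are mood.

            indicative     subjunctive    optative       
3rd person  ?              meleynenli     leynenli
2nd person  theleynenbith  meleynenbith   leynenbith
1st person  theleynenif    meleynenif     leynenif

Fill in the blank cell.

Attach mood indicative tho- → tholeynen.
Attach person 3rd person -lu → tholeynenlu.
Apply vowel harmony: tholeynenlu → theleynenli.

theleynenli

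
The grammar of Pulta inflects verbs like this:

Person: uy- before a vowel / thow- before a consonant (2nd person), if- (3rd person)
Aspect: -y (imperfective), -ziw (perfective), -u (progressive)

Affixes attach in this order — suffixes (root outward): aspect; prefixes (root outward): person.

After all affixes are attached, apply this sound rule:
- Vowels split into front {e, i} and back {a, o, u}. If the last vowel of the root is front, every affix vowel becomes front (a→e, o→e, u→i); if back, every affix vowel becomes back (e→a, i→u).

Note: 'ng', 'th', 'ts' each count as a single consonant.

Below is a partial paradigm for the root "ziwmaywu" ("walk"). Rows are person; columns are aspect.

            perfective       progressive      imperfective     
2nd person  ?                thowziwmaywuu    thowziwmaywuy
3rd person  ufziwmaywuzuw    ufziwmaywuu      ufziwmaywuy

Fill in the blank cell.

thowziwmaywuzuw

Attach person 2nd person thow- (before consonant 'z') → thowziwmaywu.
Attach aspect perfective -ziw → thowziwmaywuziw.
Apply vowel harmony: thowziwmaywuziw → thowziwmaywuzuw.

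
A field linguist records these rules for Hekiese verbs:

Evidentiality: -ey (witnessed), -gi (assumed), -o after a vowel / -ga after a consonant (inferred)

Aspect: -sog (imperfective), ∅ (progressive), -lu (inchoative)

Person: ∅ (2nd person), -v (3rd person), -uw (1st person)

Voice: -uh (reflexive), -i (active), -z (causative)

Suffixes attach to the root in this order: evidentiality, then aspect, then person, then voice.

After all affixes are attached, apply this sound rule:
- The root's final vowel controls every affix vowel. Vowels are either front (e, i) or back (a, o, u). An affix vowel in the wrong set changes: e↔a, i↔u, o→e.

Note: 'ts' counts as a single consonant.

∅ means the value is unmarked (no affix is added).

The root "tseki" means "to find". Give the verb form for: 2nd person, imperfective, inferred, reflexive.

tsekiesegih

Attach evidentiality inferred -o (after vowel 'i') → tsekio.
Attach aspect imperfective -sog → tsekiosog.
person = 2nd person: zero marking, form stays tsekiosog.
Attach voice reflexive -uh → tsekiosoguh.
Apply vowel harmony: tsekiosoguh → tsekiesegih.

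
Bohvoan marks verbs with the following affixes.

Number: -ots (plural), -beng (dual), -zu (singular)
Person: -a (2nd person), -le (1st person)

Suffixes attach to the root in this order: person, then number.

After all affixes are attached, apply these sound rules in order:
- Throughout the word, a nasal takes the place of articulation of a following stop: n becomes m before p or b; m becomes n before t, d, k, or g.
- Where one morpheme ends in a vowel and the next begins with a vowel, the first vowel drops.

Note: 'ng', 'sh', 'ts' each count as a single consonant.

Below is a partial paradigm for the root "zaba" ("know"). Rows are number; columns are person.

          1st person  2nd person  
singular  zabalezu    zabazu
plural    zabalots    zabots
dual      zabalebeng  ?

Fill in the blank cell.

zababeng

Attach person 2nd person -a → zabaa.
Attach number dual -beng → zabaabeng.
Nasal assimilation: no change.
Apply vowel deletion: zabaabeng → zababeng.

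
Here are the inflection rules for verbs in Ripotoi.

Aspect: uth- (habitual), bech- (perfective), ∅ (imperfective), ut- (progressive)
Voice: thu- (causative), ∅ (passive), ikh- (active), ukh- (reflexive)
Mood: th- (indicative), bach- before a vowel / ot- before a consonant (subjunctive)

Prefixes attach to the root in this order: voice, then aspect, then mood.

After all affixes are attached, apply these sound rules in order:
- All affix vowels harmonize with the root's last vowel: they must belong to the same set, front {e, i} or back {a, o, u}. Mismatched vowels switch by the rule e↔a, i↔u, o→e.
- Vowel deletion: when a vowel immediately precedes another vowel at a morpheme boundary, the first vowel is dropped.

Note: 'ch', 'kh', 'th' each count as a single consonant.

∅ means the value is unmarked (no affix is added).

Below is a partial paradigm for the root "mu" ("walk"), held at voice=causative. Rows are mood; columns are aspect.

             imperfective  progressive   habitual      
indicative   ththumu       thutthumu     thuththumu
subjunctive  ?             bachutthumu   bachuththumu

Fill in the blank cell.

otthumu

Attach voice causative thu- → thumu.
aspect = imperfective: zero marking, form stays thumu.
Attach mood subjunctive ot- (before consonant 'th') → otthumu.
Vowel harmony: no change.
Vowel deletion: no change.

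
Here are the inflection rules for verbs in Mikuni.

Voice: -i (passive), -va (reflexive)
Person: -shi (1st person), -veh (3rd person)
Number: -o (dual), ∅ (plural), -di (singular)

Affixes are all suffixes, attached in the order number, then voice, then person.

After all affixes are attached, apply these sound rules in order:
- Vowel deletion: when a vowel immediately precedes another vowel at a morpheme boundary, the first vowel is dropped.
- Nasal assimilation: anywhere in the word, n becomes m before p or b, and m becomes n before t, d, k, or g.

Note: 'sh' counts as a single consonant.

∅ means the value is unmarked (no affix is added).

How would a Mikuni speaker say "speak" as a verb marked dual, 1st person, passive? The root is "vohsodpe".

Attach number dual -o → vohsodpeo.
Attach voice passive -i → vohsodpeoi.
Attach person 1st person -shi → vohsodpeoishi.
Apply vowel deletion: vohsodpeoishi → vohsodpishi.
Nasal assimilation: no change.

vohsodpishi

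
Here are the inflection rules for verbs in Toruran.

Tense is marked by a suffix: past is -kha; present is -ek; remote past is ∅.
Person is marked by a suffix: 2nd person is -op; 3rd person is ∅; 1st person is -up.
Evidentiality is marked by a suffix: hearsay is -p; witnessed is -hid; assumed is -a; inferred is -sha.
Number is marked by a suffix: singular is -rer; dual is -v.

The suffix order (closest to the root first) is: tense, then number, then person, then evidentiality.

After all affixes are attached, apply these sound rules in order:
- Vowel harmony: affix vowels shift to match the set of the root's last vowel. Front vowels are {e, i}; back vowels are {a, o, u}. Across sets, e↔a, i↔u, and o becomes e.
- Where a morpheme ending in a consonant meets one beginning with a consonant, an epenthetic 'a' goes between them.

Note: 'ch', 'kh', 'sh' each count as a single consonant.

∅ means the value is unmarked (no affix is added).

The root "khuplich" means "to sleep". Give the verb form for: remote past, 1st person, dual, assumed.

khuplichavipe

tense = remote past: zero marking, form stays khuplich.
Attach number dual -v → khuplichv.
Attach person 1st person -up → khuplichvup.
Attach evidentiality assumed -a → khuplichvupa.
Apply vowel harmony: khuplichvupa → khuplichvipe.
Apply epenthesis: khuplichvipe → khuplichavipe.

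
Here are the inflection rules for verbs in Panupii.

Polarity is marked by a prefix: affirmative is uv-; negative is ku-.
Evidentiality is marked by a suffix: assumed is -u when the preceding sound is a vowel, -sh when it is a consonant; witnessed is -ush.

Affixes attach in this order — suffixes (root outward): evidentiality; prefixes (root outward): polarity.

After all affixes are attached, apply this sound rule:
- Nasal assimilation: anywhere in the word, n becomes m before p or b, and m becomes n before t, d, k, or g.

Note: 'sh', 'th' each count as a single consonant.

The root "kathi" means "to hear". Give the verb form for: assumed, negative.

Attach evidentiality assumed -u (after vowel 'i') → kathiu.
Attach polarity negative ku- → kukathiu.
Nasal assimilation: no change.

kukathiu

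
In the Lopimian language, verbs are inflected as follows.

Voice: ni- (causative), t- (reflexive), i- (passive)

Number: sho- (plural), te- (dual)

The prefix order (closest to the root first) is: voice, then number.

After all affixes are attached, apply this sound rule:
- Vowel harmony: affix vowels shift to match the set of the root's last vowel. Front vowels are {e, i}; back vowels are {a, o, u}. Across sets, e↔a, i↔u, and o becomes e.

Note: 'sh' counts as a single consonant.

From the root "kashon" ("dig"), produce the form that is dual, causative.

tanukashon

Attach voice causative ni- → nikashon.
Attach number dual te- → tenikashon.
Apply vowel harmony: tenikashon → tanukashon.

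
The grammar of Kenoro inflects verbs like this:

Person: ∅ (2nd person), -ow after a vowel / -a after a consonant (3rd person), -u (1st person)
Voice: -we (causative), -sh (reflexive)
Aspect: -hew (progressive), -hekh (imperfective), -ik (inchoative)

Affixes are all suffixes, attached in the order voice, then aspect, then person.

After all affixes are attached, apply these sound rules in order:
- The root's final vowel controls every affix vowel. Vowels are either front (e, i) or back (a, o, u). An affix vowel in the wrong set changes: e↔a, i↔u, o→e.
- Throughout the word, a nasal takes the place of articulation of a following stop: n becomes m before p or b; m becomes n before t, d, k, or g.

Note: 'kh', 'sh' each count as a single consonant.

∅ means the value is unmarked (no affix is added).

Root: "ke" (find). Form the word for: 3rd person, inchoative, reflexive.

Attach voice reflexive -sh → kesh.
Attach aspect inchoative -ik → keshik.
Attach person 3rd person -a (after consonant 'k') → keshika.
Apply vowel harmony: keshika → keshike.
Nasal assimilation: no change.

keshike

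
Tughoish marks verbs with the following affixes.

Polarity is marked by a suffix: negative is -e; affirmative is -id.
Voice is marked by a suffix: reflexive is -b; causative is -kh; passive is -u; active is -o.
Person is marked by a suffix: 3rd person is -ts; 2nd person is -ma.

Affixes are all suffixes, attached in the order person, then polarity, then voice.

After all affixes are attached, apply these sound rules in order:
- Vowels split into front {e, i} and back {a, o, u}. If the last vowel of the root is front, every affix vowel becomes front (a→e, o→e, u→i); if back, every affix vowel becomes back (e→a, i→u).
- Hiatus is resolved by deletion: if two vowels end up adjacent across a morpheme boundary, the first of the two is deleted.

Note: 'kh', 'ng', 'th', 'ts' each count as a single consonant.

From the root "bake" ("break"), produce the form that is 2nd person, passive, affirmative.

Attach person 2nd person -ma → bakema.
Attach polarity affirmative -id → bakemaid.
Attach voice passive -u → bakemaidu.
Apply vowel harmony: bakemaidu → bakemeidi.
Apply vowel deletion: bakemeidi → bakemidi.

bakemidi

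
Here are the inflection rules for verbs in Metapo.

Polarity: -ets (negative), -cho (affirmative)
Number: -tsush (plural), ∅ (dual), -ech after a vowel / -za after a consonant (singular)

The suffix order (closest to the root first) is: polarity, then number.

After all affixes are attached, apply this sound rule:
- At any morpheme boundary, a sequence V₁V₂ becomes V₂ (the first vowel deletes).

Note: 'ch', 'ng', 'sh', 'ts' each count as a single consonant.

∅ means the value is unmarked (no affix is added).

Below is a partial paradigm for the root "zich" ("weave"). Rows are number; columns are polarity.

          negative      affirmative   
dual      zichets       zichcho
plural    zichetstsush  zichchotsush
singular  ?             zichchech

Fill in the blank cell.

Attach polarity negative -ets → zichets.
Attach number singular -za (after consonant 'ts') → zichetsza.
Vowel deletion: no change.

zichetsza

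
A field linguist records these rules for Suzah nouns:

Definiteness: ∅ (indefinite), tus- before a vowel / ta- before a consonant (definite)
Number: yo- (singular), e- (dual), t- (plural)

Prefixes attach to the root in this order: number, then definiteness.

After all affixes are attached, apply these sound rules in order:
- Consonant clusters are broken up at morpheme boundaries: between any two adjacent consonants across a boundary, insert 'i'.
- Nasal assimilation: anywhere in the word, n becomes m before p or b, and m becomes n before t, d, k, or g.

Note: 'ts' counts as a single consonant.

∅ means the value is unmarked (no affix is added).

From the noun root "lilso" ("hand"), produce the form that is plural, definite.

Attach number plural t- → tlilso.
Attach definiteness definite ta- (before consonant 't') → tatlilso.
Apply epenthesis: tatlilso → tatililso.
Nasal assimilation: no change.

tatililso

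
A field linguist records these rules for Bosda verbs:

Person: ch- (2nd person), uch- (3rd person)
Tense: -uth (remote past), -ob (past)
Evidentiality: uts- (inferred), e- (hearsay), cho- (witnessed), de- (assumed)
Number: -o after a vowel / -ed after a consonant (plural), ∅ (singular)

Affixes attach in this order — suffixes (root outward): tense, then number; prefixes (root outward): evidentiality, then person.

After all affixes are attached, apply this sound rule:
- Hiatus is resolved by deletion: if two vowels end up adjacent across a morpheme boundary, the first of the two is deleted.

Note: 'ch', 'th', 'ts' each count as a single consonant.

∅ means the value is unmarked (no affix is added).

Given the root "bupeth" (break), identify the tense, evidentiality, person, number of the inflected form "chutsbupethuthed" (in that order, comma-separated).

Segment: ch-uts-bupeth-uth-ed.
tense: -uth → remote past.
evidentiality: uts- → inferred.
person: ch- → 2nd person.
number: -o/ed → plural.

remote past, inferred, 2nd person, plural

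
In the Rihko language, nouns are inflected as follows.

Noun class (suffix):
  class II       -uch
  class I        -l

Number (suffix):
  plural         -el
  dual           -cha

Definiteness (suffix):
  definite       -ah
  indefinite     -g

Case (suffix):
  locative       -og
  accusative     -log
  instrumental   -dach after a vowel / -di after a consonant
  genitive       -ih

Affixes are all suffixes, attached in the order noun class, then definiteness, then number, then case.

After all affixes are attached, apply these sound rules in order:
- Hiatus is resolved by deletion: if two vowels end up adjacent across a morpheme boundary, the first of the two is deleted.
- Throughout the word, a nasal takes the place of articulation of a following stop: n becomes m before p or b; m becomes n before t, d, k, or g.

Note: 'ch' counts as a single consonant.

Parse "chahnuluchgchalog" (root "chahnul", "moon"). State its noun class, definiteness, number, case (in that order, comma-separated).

Segment: chahnul-uch-g-cha-log.
noun class: -uch → class II.
definiteness: -g → indefinite.
number: -cha → dual.
case: -log → accusative.

class II, indefinite, dual, accusative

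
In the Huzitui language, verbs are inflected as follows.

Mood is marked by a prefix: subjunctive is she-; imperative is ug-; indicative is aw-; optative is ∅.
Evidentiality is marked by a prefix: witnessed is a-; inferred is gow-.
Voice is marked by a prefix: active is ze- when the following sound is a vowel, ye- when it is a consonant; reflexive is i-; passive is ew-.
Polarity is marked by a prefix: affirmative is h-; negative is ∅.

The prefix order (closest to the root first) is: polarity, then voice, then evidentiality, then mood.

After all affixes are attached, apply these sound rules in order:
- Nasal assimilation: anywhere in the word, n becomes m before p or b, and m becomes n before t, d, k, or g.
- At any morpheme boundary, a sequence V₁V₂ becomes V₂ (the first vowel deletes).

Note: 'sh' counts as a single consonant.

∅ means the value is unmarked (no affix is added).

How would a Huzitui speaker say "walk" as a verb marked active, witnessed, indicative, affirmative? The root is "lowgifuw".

awayehlowgifuw

Attach polarity affirmative h- → hlowgifuw.
Attach voice active ye- (before consonant 'h') → yehlowgifuw.
Attach evidentiality witnessed a- → ayehlowgifuw.
Attach mood indicative aw- → awayehlowgifuw.
Nasal assimilation: no change.
Vowel deletion: no change.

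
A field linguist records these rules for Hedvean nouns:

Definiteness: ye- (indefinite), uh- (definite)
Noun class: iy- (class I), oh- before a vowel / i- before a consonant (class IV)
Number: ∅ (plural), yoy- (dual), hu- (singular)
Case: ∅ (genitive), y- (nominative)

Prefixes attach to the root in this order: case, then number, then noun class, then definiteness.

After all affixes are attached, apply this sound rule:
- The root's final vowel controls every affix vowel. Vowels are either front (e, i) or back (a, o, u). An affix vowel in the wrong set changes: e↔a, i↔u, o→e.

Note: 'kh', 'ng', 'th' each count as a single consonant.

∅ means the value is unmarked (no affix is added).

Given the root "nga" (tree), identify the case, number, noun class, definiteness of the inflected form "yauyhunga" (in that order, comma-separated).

genitive, singular, class I, indefinite

Segment: ye-iy-hu-nga.
case: ∅ → genitive.
number: hu- → singular.
noun class: iy- → class I.
definiteness: ye- → indefinite.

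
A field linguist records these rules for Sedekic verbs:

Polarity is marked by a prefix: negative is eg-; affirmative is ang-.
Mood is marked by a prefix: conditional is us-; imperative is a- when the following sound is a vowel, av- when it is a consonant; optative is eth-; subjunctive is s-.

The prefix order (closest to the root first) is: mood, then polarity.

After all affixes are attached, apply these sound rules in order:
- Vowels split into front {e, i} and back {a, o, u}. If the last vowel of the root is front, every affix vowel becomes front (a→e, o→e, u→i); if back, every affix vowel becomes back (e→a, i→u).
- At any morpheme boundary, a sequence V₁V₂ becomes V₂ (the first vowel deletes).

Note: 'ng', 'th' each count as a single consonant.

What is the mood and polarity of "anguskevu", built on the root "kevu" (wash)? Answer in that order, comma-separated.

Segment: ang-us-kevu.
mood: us- → conditional.
polarity: ang- → affirmative.

conditional, affirmative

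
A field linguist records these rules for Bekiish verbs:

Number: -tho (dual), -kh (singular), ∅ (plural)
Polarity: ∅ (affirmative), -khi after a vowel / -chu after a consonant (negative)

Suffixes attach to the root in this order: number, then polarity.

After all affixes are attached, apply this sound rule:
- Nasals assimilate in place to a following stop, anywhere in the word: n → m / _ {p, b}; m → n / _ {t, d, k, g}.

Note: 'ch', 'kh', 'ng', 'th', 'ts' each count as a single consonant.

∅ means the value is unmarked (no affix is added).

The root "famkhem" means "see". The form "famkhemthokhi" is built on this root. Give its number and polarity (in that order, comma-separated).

Segment: famkhem-tho-khi.
number: -tho → dual.
polarity: -khi/chu → negative.

dual, negative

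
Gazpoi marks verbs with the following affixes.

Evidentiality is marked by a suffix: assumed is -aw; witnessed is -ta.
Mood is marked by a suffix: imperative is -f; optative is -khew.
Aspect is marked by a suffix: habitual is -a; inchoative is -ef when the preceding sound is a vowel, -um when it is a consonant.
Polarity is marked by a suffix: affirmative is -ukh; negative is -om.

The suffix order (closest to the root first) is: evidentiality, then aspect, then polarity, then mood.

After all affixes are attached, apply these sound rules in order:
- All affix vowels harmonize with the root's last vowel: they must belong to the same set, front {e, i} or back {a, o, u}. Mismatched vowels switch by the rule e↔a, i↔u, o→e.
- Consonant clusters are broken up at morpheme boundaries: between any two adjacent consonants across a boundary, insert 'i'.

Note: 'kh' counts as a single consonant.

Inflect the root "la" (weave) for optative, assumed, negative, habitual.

Attach evidentiality assumed -aw → laaw.
Attach aspect habitual -a → laawa.
Attach polarity negative -om → laawaom.
Attach mood optative -khew → laawaomkhew.
Apply vowel harmony: laawaomkhew → laawaomkhaw.
Apply epenthesis: laawaomkhaw → laawaomikhaw.

laawaomikhaw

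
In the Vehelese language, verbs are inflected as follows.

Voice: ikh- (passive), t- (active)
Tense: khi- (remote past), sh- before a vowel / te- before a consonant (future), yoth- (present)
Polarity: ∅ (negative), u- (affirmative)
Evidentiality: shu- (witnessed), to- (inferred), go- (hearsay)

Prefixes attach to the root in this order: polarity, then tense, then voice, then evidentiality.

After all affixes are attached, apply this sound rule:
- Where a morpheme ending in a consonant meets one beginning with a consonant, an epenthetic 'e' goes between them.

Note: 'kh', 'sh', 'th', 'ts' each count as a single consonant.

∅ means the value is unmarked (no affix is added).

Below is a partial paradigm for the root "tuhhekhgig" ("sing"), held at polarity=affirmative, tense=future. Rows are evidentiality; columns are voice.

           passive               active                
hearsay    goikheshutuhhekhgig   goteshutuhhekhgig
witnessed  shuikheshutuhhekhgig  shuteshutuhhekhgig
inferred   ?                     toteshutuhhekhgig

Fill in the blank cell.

toikheshutuhhekhgig

Attach polarity affirmative u- → utuhhekhgig.
Attach tense future sh- (before vowel 'u') → shutuhhekhgig.
Attach voice passive ikh- → ikhshutuhhekhgig.
Attach evidentiality inferred to- → toikhshutuhhekhgig.
Apply epenthesis: toikhshutuhhekhgig → toikheshutuhhekhgig.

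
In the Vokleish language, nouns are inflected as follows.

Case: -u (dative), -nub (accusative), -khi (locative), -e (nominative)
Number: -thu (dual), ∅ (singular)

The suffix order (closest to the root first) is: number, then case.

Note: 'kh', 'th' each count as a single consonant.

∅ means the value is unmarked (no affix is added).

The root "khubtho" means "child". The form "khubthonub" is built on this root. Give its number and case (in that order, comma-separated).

singular, accusative

Segment: khubtho-nub.
number: ∅ → singular.
case: -nub → accusative.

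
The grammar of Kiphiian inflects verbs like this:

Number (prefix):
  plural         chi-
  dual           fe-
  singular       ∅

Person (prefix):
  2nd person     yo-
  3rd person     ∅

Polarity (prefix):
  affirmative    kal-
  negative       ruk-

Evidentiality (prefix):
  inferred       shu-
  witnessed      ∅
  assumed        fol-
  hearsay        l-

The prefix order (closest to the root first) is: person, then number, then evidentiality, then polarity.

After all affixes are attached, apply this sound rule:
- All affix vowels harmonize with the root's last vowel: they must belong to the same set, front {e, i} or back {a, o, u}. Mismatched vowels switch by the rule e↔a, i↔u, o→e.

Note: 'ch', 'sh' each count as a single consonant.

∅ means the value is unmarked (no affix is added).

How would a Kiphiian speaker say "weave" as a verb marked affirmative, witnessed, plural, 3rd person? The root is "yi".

kelchiyi

person = 3rd person: zero marking, form stays yi.
Attach number plural chi- → chiyi.
evidentiality = witnessed: zero marking, form stays chiyi.
Attach polarity affirmative kal- → kalchiyi.
Apply vowel harmony: kalchiyi → kelchiyi.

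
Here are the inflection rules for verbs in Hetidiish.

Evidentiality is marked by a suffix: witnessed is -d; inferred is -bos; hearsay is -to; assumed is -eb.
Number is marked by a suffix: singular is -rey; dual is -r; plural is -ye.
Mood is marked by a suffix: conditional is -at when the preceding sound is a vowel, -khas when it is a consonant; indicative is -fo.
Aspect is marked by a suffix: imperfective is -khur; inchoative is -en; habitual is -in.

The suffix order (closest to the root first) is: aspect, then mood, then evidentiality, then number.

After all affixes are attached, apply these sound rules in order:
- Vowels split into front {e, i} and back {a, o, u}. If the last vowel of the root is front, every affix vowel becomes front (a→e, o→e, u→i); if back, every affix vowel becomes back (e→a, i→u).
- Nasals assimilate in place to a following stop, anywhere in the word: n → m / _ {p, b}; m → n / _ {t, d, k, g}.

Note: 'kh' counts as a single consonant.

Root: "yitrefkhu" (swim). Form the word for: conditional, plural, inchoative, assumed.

Attach aspect inchoative -en → yitrefkhuen.
Attach mood conditional -khas (after consonant 'n') → yitrefkhuenkhas.
Attach evidentiality assumed -eb → yitrefkhuenkhaseb.
Attach number plural -ye → yitrefkhuenkhasebye.
Apply vowel harmony: yitrefkhuenkhasebye → yitrefkhuankhasabya.
Nasal assimilation: no change.

yitrefkhuankhasabya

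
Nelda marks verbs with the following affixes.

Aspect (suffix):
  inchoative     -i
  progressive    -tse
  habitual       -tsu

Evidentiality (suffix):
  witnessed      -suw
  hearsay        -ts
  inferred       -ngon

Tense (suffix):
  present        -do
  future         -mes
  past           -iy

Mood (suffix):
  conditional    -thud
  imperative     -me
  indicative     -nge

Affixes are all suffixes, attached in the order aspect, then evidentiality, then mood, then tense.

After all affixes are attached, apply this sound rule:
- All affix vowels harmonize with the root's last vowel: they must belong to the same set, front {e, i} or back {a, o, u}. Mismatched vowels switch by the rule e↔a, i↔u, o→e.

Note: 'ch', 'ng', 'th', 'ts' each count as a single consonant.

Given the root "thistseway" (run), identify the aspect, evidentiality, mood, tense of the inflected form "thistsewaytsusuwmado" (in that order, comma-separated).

habitual, witnessed, imperative, present

Segment: thistseway-tsu-suw-me-do.
aspect: -tsu → habitual.
evidentiality: -suw → witnessed.
mood: -me → imperative.
tense: -do → present.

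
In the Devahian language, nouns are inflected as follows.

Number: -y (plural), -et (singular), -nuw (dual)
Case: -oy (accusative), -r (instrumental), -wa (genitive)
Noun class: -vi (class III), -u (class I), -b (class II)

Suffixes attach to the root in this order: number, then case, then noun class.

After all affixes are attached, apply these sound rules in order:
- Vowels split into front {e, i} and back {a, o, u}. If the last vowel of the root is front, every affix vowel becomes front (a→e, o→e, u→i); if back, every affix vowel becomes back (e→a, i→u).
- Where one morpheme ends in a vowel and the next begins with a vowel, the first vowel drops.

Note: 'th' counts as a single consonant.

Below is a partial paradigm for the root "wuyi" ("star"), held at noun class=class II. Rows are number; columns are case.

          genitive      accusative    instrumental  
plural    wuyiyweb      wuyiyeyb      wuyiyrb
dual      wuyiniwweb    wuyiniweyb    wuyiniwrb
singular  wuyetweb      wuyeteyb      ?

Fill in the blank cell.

Attach number singular -et → wuyiet.
Attach case instrumental -r → wuyietr.
Attach noun class class II -b → wuyietrb.
Vowel harmony: no change.
Apply vowel deletion: wuyietrb → wuyetrb.

wuyetrb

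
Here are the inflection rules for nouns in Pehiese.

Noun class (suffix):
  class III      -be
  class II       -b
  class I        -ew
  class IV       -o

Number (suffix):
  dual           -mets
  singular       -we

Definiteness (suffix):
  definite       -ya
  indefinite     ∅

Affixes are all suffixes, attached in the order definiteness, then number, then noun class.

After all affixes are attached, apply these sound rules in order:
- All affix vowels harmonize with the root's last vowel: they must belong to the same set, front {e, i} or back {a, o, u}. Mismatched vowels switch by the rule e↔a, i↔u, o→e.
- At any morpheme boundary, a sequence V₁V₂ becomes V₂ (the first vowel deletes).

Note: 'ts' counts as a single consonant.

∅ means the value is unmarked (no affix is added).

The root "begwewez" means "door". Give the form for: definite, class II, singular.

begwewezyeweb

Attach definiteness definite -ya → begwewezya.
Attach number singular -we → begwewezyawe.
Attach noun class class II -b → begwewezyaweb.
Apply vowel harmony: begwewezyaweb → begwewezyeweb.
Vowel deletion: no change.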